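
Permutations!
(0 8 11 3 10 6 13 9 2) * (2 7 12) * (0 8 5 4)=(0 5 4)(2 8 11 3 10 6 13 9 7 12)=[5, 1, 8, 10, 0, 4, 13, 12, 11, 7, 6, 3, 2, 9]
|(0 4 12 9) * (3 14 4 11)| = |(0 11 3 14 4 12 9)| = 7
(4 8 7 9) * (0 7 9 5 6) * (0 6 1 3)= (0 7 5 1 3)(4 8 9)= [7, 3, 2, 0, 8, 1, 6, 5, 9, 4]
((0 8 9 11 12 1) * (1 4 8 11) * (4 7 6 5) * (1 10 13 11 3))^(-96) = ((0 3 1)(4 8 9 10 13 11 12 7 6 5))^(-96) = (4 13 6 9 12)(5 10 7 8 11)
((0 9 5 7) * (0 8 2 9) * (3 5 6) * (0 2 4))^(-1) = (0 4 8 7 5 3 6 9 2) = ((0 2 9 6 3 5 7 8 4))^(-1)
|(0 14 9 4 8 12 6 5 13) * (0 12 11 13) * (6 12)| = |(0 14 9 4 8 11 13 6 5)| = 9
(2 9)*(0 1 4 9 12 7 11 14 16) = [1, 4, 12, 3, 9, 5, 6, 11, 8, 2, 10, 14, 7, 13, 16, 15, 0] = (0 1 4 9 2 12 7 11 14 16)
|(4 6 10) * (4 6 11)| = 2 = |(4 11)(6 10)|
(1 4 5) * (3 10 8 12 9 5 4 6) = (1 6 3 10 8 12 9 5) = [0, 6, 2, 10, 4, 1, 3, 7, 12, 5, 8, 11, 9]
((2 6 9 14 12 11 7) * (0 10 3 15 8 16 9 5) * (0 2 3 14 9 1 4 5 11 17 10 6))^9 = ((0 6 11 7 3 15 8 16 1 4 5 2)(10 14 12 17))^9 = (0 4 8 7)(1 15 11 2)(3 6 5 16)(10 14 12 17)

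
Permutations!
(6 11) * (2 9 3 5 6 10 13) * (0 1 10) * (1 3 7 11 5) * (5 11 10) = [3, 5, 9, 1, 4, 6, 11, 10, 8, 7, 13, 0, 12, 2] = (0 3 1 5 6 11)(2 9 7 10 13)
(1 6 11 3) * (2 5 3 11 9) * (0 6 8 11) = (0 6 9 2 5 3 1 8 11) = [6, 8, 5, 1, 4, 3, 9, 7, 11, 2, 10, 0]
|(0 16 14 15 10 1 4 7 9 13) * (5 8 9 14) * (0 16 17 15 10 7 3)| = |(0 17 15 7 14 10 1 4 3)(5 8 9 13 16)| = 45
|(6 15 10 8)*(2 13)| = 4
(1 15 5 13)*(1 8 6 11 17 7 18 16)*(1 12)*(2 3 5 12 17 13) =(1 15 12)(2 3 5)(6 11 13 8)(7 18 16 17) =[0, 15, 3, 5, 4, 2, 11, 18, 6, 9, 10, 13, 1, 8, 14, 12, 17, 7, 16]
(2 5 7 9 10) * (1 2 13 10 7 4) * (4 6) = [0, 2, 5, 3, 1, 6, 4, 9, 8, 7, 13, 11, 12, 10] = (1 2 5 6 4)(7 9)(10 13)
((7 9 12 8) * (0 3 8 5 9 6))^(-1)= (0 6 7 8 3)(5 12 9)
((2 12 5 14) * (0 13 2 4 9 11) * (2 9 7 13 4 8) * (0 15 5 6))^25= ((0 4 7 13 9 11 15 5 14 8 2 12 6))^25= (0 6 12 2 8 14 5 15 11 9 13 7 4)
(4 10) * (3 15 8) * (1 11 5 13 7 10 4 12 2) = (1 11 5 13 7 10 12 2)(3 15 8) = [0, 11, 1, 15, 4, 13, 6, 10, 3, 9, 12, 5, 2, 7, 14, 8]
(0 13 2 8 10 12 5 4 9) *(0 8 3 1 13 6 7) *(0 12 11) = (0 6 7 12 5 4 9 8 10 11)(1 13 2 3) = [6, 13, 3, 1, 9, 4, 7, 12, 10, 8, 11, 0, 5, 2]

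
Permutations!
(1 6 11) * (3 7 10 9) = [0, 6, 2, 7, 4, 5, 11, 10, 8, 3, 9, 1] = (1 6 11)(3 7 10 9)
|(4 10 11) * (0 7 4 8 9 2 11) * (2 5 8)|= 12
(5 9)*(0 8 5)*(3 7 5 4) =(0 8 4 3 7 5 9) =[8, 1, 2, 7, 3, 9, 6, 5, 4, 0]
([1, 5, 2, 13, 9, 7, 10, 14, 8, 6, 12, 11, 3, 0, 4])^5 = [4, 9, 2, 7, 3, 6, 0, 10, 8, 13, 1, 11, 5, 14, 12]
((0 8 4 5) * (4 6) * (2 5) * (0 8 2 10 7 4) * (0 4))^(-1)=(0 7 10 4 6 8 5 2)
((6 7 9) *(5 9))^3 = (5 7 6 9)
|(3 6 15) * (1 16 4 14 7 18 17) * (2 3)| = 28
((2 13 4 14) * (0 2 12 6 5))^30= (0 6 14 13)(2 5 12 4)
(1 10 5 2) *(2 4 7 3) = [0, 10, 1, 2, 7, 4, 6, 3, 8, 9, 5] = (1 10 5 4 7 3 2)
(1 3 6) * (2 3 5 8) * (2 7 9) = [0, 5, 3, 6, 4, 8, 1, 9, 7, 2] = (1 5 8 7 9 2 3 6)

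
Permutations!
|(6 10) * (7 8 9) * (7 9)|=|(6 10)(7 8)|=2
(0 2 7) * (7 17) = (0 2 17 7) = [2, 1, 17, 3, 4, 5, 6, 0, 8, 9, 10, 11, 12, 13, 14, 15, 16, 7]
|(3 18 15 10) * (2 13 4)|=|(2 13 4)(3 18 15 10)|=12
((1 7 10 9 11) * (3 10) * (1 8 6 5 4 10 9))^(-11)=((1 7 3 9 11 8 6 5 4 10))^(-11)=(1 10 4 5 6 8 11 9 3 7)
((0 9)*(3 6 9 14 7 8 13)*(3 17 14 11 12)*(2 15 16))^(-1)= ((0 11 12 3 6 9)(2 15 16)(7 8 13 17 14))^(-1)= (0 9 6 3 12 11)(2 16 15)(7 14 17 13 8)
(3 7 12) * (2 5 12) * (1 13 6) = [0, 13, 5, 7, 4, 12, 1, 2, 8, 9, 10, 11, 3, 6] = (1 13 6)(2 5 12 3 7)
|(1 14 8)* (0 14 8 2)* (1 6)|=3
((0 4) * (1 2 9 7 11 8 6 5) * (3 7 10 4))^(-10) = (0 7 8 5 2 10)(1 9 4 3 11 6)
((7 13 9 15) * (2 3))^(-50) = ((2 3)(7 13 9 15))^(-50) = (7 9)(13 15)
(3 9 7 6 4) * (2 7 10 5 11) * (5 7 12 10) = (2 12 10 7 6 4 3 9 5 11) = [0, 1, 12, 9, 3, 11, 4, 6, 8, 5, 7, 2, 10]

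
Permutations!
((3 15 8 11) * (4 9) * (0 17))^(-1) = (0 17)(3 11 8 15)(4 9)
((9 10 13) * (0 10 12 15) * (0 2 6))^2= (0 13 12 2)(6 10 9 15)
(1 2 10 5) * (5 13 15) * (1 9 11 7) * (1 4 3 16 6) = [0, 2, 10, 16, 3, 9, 1, 4, 8, 11, 13, 7, 12, 15, 14, 5, 6] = (1 2 10 13 15 5 9 11 7 4 3 16 6)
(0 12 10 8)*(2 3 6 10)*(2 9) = (0 12 9 2 3 6 10 8) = [12, 1, 3, 6, 4, 5, 10, 7, 0, 2, 8, 11, 9]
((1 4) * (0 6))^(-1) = ((0 6)(1 4))^(-1) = (0 6)(1 4)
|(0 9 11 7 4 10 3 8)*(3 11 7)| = 8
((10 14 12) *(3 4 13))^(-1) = (3 13 4)(10 12 14)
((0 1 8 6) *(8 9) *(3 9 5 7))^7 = (0 6 8 9 3 7 5 1) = ((0 1 5 7 3 9 8 6))^7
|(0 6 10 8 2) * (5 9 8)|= |(0 6 10 5 9 8 2)|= 7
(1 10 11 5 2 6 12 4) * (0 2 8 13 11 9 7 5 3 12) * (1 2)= (0 1 10 9 7 5 8 13 11 3 12 4 2 6)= [1, 10, 6, 12, 2, 8, 0, 5, 13, 7, 9, 3, 4, 11]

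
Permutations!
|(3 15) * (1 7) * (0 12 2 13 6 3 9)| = 8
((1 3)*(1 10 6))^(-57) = ((1 3 10 6))^(-57) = (1 6 10 3)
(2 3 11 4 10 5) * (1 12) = (1 12)(2 3 11 4 10 5) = [0, 12, 3, 11, 10, 2, 6, 7, 8, 9, 5, 4, 1]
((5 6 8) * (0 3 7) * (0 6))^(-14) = (0 8 7)(3 5 6)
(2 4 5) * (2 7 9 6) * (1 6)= (1 6 2 4 5 7 9)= [0, 6, 4, 3, 5, 7, 2, 9, 8, 1]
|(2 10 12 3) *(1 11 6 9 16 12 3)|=6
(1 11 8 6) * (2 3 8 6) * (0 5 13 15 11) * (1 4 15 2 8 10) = [5, 0, 3, 10, 15, 13, 4, 7, 8, 9, 1, 6, 12, 2, 14, 11] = (0 5 13 2 3 10 1)(4 15 11 6)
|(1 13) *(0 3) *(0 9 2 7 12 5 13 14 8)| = |(0 3 9 2 7 12 5 13 1 14 8)| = 11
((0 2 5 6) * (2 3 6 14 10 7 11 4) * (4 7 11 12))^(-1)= ((0 3 6)(2 5 14 10 11 7 12 4))^(-1)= (0 6 3)(2 4 12 7 11 10 14 5)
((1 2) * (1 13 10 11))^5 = (13)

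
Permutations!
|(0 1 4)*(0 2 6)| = |(0 1 4 2 6)| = 5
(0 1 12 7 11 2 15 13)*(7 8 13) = [1, 12, 15, 3, 4, 5, 6, 11, 13, 9, 10, 2, 8, 0, 14, 7] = (0 1 12 8 13)(2 15 7 11)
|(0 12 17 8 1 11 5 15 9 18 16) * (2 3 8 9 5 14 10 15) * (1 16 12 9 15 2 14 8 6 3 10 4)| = |(0 9 18 12 17 15 5 14 4 1 11 8 16)(2 10)(3 6)| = 26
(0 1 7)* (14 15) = (0 1 7)(14 15) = [1, 7, 2, 3, 4, 5, 6, 0, 8, 9, 10, 11, 12, 13, 15, 14]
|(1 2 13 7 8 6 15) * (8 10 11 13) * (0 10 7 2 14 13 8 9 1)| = 30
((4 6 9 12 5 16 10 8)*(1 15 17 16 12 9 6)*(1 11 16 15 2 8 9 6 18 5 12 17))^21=(1 6 4 17 10 2 18 11 15 9 8 5 16)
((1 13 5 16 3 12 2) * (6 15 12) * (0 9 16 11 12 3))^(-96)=(16)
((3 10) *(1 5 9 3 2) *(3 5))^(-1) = ((1 3 10 2)(5 9))^(-1) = (1 2 10 3)(5 9)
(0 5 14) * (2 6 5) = (0 2 6 5 14) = [2, 1, 6, 3, 4, 14, 5, 7, 8, 9, 10, 11, 12, 13, 0]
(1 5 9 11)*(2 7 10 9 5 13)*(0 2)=(0 2 7 10 9 11 1 13)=[2, 13, 7, 3, 4, 5, 6, 10, 8, 11, 9, 1, 12, 0]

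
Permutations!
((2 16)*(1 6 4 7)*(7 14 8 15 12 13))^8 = (16)(1 7 13 12 15 8 14 4 6)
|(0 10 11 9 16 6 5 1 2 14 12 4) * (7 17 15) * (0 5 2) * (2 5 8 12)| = |(0 10 11 9 16 6 5 1)(2 14)(4 8 12)(7 17 15)| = 24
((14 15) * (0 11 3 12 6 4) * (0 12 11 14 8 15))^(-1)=((0 14)(3 11)(4 12 6)(8 15))^(-1)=(0 14)(3 11)(4 6 12)(8 15)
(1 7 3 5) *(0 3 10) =[3, 7, 2, 5, 4, 1, 6, 10, 8, 9, 0] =(0 3 5 1 7 10)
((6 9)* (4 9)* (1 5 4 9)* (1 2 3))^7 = ((1 5 4 2 3)(6 9))^7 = (1 4 3 5 2)(6 9)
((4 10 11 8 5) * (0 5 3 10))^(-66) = ((0 5 4)(3 10 11 8))^(-66) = (3 11)(8 10)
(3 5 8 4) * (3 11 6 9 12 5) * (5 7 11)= (4 5 8)(6 9 12 7 11)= [0, 1, 2, 3, 5, 8, 9, 11, 4, 12, 10, 6, 7]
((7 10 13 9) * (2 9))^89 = (2 13 10 7 9)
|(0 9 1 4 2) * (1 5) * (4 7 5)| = 12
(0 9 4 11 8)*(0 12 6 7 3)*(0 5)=(0 9 4 11 8 12 6 7 3 5)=[9, 1, 2, 5, 11, 0, 7, 3, 12, 4, 10, 8, 6]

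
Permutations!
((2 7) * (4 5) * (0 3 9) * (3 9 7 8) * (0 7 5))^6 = ((0 9 7 2 8 3 5 4))^6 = (0 5 8 7)(2 9 4 3)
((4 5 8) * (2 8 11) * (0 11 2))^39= ((0 11)(2 8 4 5))^39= (0 11)(2 5 4 8)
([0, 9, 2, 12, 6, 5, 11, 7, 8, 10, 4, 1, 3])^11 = [0, 11, 2, 12, 10, 5, 4, 7, 8, 1, 9, 6, 3]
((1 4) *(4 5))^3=(5)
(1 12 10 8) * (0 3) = (0 3)(1 12 10 8) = [3, 12, 2, 0, 4, 5, 6, 7, 1, 9, 8, 11, 10]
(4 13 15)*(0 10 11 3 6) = [10, 1, 2, 6, 13, 5, 0, 7, 8, 9, 11, 3, 12, 15, 14, 4] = (0 10 11 3 6)(4 13 15)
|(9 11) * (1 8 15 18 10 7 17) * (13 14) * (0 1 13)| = |(0 1 8 15 18 10 7 17 13 14)(9 11)| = 10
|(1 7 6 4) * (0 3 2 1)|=7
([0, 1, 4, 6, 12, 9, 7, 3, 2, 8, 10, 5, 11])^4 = (2 5 4 9 12 8 11)(3 6 7)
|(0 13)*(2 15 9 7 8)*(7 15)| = 6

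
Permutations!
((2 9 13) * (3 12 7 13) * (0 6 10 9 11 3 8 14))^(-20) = ((0 6 10 9 8 14)(2 11 3 12 7 13))^(-20) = (0 8 10)(2 7 3)(6 14 9)(11 13 12)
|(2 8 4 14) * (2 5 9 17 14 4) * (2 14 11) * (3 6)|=14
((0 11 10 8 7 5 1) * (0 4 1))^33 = (0 8)(1 4)(5 10)(7 11)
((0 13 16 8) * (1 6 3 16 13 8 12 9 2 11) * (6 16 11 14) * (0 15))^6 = ((0 8 15)(1 16 12 9 2 14 6 3 11))^6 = (1 6 9)(2 16 3)(11 14 12)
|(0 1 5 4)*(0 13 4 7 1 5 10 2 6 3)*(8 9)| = |(0 5 7 1 10 2 6 3)(4 13)(8 9)| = 8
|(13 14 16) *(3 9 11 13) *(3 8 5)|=|(3 9 11 13 14 16 8 5)|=8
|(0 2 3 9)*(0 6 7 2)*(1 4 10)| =15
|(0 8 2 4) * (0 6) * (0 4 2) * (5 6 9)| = 4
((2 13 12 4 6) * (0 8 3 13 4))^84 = (0 12 13 3 8)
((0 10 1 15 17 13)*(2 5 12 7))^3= (0 15)(1 13)(2 7 12 5)(10 17)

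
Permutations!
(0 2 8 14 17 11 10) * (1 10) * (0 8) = (0 2)(1 10 8 14 17 11) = [2, 10, 0, 3, 4, 5, 6, 7, 14, 9, 8, 1, 12, 13, 17, 15, 16, 11]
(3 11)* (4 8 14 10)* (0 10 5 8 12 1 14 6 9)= [10, 14, 2, 11, 12, 8, 9, 7, 6, 0, 4, 3, 1, 13, 5]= (0 10 4 12 1 14 5 8 6 9)(3 11)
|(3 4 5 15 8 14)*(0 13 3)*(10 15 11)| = 10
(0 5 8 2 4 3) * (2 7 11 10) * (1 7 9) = [5, 7, 4, 0, 3, 8, 6, 11, 9, 1, 2, 10] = (0 5 8 9 1 7 11 10 2 4 3)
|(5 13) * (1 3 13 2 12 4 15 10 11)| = |(1 3 13 5 2 12 4 15 10 11)| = 10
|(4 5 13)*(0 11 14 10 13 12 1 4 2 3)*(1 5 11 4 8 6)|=|(0 4 11 14 10 13 2 3)(1 8 6)(5 12)|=24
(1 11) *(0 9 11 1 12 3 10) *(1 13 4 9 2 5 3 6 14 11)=(0 2 5 3 10)(1 13 4 9)(6 14 11 12)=[2, 13, 5, 10, 9, 3, 14, 7, 8, 1, 0, 12, 6, 4, 11]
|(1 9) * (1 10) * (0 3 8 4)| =|(0 3 8 4)(1 9 10)| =12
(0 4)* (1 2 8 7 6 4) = [1, 2, 8, 3, 0, 5, 4, 6, 7] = (0 1 2 8 7 6 4)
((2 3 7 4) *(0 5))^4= ((0 5)(2 3 7 4))^4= (7)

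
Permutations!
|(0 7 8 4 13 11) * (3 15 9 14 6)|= 30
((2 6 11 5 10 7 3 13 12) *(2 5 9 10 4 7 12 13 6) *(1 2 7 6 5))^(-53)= (13)(1 7 5 6 9 12 2 3 4 11 10)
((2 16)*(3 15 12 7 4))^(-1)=((2 16)(3 15 12 7 4))^(-1)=(2 16)(3 4 7 12 15)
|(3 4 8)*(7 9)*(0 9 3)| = 6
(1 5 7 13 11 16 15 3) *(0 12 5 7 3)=(0 12 5 3 1 7 13 11 16 15)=[12, 7, 2, 1, 4, 3, 6, 13, 8, 9, 10, 16, 5, 11, 14, 0, 15]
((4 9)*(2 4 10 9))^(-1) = (2 4)(9 10)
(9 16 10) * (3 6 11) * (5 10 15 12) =[0, 1, 2, 6, 4, 10, 11, 7, 8, 16, 9, 3, 5, 13, 14, 12, 15] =(3 6 11)(5 10 9 16 15 12)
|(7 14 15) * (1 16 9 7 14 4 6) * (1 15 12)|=|(1 16 9 7 4 6 15 14 12)|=9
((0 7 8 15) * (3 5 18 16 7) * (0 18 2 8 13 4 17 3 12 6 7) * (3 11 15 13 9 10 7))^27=((0 12 6 3 5 2 8 13 4 17 11 15 18 16)(7 9 10))^27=(0 16 18 15 11 17 4 13 8 2 5 3 6 12)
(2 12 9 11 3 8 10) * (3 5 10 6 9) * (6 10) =[0, 1, 12, 8, 4, 6, 9, 7, 10, 11, 2, 5, 3] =(2 12 3 8 10)(5 6 9 11)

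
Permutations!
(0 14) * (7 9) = (0 14)(7 9) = [14, 1, 2, 3, 4, 5, 6, 9, 8, 7, 10, 11, 12, 13, 0]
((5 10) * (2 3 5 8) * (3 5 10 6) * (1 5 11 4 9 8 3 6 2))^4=((1 5 2 11 4 9 8)(3 10))^4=(1 4 5 9 2 8 11)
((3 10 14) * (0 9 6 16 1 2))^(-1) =(0 2 1 16 6 9)(3 14 10)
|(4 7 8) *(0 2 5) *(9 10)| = |(0 2 5)(4 7 8)(9 10)| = 6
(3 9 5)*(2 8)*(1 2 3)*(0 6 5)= (0 6 5 1 2 8 3 9)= [6, 2, 8, 9, 4, 1, 5, 7, 3, 0]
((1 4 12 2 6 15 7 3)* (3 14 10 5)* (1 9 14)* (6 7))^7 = (1 12 7 4 2)(3 14 5 9 10)(6 15)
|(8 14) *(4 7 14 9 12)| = |(4 7 14 8 9 12)| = 6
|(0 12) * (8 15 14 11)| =4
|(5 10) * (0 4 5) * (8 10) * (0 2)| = |(0 4 5 8 10 2)| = 6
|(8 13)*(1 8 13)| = |(13)(1 8)| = 2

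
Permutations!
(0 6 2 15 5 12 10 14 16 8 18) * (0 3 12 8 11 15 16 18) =[6, 1, 16, 12, 4, 8, 2, 7, 0, 9, 14, 15, 10, 13, 18, 5, 11, 17, 3] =(0 6 2 16 11 15 5 8)(3 12 10 14 18)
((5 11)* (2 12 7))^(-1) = ((2 12 7)(5 11))^(-1) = (2 7 12)(5 11)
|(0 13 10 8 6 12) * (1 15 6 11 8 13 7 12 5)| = 12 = |(0 7 12)(1 15 6 5)(8 11)(10 13)|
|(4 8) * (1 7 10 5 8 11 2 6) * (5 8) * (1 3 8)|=|(1 7 10)(2 6 3 8 4 11)|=6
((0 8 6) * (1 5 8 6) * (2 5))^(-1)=((0 6)(1 2 5 8))^(-1)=(0 6)(1 8 5 2)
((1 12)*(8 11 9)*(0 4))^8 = (12)(8 9 11)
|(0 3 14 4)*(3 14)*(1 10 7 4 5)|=7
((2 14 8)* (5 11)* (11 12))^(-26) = (2 14 8)(5 12 11)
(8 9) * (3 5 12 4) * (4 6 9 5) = (3 4)(5 12 6 9 8) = [0, 1, 2, 4, 3, 12, 9, 7, 5, 8, 10, 11, 6]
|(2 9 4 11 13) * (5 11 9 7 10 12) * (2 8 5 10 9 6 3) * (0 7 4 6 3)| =12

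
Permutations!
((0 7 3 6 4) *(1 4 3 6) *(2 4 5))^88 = ((0 7 6 3 1 5 2 4))^88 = (7)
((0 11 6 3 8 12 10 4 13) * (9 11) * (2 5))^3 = (0 6 12 13 11 8 4 9 3 10)(2 5)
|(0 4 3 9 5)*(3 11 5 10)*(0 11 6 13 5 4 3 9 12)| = |(0 3 12)(4 6 13 5 11)(9 10)| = 30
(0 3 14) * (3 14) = (0 14) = [14, 1, 2, 3, 4, 5, 6, 7, 8, 9, 10, 11, 12, 13, 0]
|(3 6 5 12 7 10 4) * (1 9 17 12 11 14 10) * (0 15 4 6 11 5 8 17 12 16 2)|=|(0 15 4 3 11 14 10 6 8 17 16 2)(1 9 12 7)|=12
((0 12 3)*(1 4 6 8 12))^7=((0 1 4 6 8 12 3))^7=(12)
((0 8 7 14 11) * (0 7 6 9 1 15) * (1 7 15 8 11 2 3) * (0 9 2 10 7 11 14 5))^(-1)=(0 5 7 10 14)(1 3 2 6 8)(9 15 11)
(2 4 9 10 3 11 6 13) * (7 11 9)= (2 4 7 11 6 13)(3 9 10)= [0, 1, 4, 9, 7, 5, 13, 11, 8, 10, 3, 6, 12, 2]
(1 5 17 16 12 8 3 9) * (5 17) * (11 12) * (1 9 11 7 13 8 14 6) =(1 17 16 7 13 8 3 11 12 14 6) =[0, 17, 2, 11, 4, 5, 1, 13, 3, 9, 10, 12, 14, 8, 6, 15, 7, 16]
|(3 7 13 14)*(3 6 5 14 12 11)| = |(3 7 13 12 11)(5 14 6)| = 15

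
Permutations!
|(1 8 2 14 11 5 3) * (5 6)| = |(1 8 2 14 11 6 5 3)| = 8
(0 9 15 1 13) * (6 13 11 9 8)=(0 8 6 13)(1 11 9 15)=[8, 11, 2, 3, 4, 5, 13, 7, 6, 15, 10, 9, 12, 0, 14, 1]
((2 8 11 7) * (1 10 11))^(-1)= ((1 10 11 7 2 8))^(-1)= (1 8 2 7 11 10)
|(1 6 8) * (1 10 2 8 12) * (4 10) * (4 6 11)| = 8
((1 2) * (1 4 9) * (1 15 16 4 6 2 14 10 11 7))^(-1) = ((1 14 10 11 7)(2 6)(4 9 15 16))^(-1) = (1 7 11 10 14)(2 6)(4 16 15 9)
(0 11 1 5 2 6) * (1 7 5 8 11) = (0 1 8 11 7 5 2 6) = [1, 8, 6, 3, 4, 2, 0, 5, 11, 9, 10, 7]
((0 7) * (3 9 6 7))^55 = (9)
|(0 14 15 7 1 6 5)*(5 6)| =6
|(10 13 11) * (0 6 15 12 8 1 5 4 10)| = 11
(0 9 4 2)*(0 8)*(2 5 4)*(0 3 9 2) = (0 2 8 3 9)(4 5) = [2, 1, 8, 9, 5, 4, 6, 7, 3, 0]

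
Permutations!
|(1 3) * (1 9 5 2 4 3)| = |(2 4 3 9 5)| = 5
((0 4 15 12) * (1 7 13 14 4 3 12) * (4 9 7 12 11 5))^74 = ((0 3 11 5 4 15 1 12)(7 13 14 9))^74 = (0 11 4 1)(3 5 15 12)(7 14)(9 13)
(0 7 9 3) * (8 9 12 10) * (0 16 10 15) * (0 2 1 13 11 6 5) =(0 7 12 15 2 1 13 11 6 5)(3 16 10 8 9) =[7, 13, 1, 16, 4, 0, 5, 12, 9, 3, 8, 6, 15, 11, 14, 2, 10]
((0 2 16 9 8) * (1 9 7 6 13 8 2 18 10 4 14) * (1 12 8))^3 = (0 4 8 10 12 18 14)(1 16 13 2 6 9 7)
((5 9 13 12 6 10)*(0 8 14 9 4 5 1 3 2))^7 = (0 10 9 2 6 14 3 12 8 1 13)(4 5)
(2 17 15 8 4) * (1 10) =(1 10)(2 17 15 8 4) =[0, 10, 17, 3, 2, 5, 6, 7, 4, 9, 1, 11, 12, 13, 14, 8, 16, 15]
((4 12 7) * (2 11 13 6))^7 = ((2 11 13 6)(4 12 7))^7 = (2 6 13 11)(4 12 7)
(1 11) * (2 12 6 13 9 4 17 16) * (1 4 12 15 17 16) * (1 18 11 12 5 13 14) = (1 12 6 14)(2 15 17 18 11 4 16)(5 13 9) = [0, 12, 15, 3, 16, 13, 14, 7, 8, 5, 10, 4, 6, 9, 1, 17, 2, 18, 11]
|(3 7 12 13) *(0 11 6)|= |(0 11 6)(3 7 12 13)|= 12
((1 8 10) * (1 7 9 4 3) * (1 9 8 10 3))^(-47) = (1 7 3 4 10 8 9)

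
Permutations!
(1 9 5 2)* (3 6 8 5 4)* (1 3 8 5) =(1 9 4 8)(2 3 6 5) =[0, 9, 3, 6, 8, 2, 5, 7, 1, 4]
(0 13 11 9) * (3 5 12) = [13, 1, 2, 5, 4, 12, 6, 7, 8, 0, 10, 9, 3, 11] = (0 13 11 9)(3 5 12)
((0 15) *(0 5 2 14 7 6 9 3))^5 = (0 7 15 6 5 9 2 3 14)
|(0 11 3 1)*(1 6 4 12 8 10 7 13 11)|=|(0 1)(3 6 4 12 8 10 7 13 11)|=18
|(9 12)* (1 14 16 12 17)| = 6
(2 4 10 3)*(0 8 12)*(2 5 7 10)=[8, 1, 4, 5, 2, 7, 6, 10, 12, 9, 3, 11, 0]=(0 8 12)(2 4)(3 5 7 10)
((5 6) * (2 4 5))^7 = ((2 4 5 6))^7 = (2 6 5 4)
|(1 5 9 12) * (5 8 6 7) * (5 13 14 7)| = 6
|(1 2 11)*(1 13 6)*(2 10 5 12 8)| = |(1 10 5 12 8 2 11 13 6)| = 9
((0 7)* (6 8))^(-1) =((0 7)(6 8))^(-1) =(0 7)(6 8)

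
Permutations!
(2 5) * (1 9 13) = (1 9 13)(2 5) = [0, 9, 5, 3, 4, 2, 6, 7, 8, 13, 10, 11, 12, 1]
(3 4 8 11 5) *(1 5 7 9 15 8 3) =(1 5)(3 4)(7 9 15 8 11) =[0, 5, 2, 4, 3, 1, 6, 9, 11, 15, 10, 7, 12, 13, 14, 8]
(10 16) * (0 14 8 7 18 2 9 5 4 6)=[14, 1, 9, 3, 6, 4, 0, 18, 7, 5, 16, 11, 12, 13, 8, 15, 10, 17, 2]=(0 14 8 7 18 2 9 5 4 6)(10 16)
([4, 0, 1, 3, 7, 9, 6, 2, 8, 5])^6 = (9)(0 4 7 2 1)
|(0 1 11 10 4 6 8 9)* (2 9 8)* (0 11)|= |(0 1)(2 9 11 10 4 6)|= 6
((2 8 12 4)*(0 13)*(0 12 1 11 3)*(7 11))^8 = (0 11 1 2 12)(3 7 8 4 13)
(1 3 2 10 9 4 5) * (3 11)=[0, 11, 10, 2, 5, 1, 6, 7, 8, 4, 9, 3]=(1 11 3 2 10 9 4 5)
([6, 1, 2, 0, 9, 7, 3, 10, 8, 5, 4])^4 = (0 6 3)(4 10 7 5 9)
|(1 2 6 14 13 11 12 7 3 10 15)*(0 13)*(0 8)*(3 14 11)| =13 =|(0 13 3 10 15 1 2 6 11 12 7 14 8)|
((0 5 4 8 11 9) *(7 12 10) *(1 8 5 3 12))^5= (0 1 3 8 12 11 10 9 7)(4 5)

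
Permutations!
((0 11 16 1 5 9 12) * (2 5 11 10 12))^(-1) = (0 12 10)(1 16 11)(2 9 5)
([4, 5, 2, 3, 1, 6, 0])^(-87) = [5, 0, 2, 3, 6, 4, 1]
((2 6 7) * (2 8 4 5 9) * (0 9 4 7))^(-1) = (0 6 2 9)(4 5)(7 8)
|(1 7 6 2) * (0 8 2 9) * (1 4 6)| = 6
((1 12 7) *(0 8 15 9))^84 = ((0 8 15 9)(1 12 7))^84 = (15)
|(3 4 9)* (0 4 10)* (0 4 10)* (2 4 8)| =7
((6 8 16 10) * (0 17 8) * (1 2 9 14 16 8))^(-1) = ((0 17 1 2 9 14 16 10 6))^(-1) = (0 6 10 16 14 9 2 1 17)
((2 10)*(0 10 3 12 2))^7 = (0 10)(2 3 12)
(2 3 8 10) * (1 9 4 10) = (1 9 4 10 2 3 8) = [0, 9, 3, 8, 10, 5, 6, 7, 1, 4, 2]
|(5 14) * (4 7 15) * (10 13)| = 6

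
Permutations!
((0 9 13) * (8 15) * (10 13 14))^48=(15)(0 10 9 13 14)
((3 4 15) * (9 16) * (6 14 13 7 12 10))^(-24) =(16)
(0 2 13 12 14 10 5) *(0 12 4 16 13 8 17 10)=[2, 1, 8, 3, 16, 12, 6, 7, 17, 9, 5, 11, 14, 4, 0, 15, 13, 10]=(0 2 8 17 10 5 12 14)(4 16 13)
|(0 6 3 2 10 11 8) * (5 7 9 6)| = |(0 5 7 9 6 3 2 10 11 8)| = 10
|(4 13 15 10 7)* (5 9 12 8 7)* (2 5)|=10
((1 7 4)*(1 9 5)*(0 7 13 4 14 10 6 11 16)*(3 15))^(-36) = (0 16 11 6 10 14 7)(1 5 9 4 13)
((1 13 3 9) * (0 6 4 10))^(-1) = ((0 6 4 10)(1 13 3 9))^(-1) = (0 10 4 6)(1 9 3 13)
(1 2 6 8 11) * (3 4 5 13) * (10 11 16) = (1 2 6 8 16 10 11)(3 4 5 13) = [0, 2, 6, 4, 5, 13, 8, 7, 16, 9, 11, 1, 12, 3, 14, 15, 10]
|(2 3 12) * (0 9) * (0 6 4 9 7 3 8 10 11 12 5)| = |(0 7 3 5)(2 8 10 11 12)(4 9 6)| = 60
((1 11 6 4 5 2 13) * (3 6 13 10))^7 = ((1 11 13)(2 10 3 6 4 5))^7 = (1 11 13)(2 10 3 6 4 5)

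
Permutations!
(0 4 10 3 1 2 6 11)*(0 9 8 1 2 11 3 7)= [4, 11, 6, 2, 10, 5, 3, 0, 1, 8, 7, 9]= (0 4 10 7)(1 11 9 8)(2 6 3)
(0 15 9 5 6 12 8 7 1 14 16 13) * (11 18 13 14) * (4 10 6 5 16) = [15, 11, 2, 3, 10, 5, 12, 1, 7, 16, 6, 18, 8, 0, 4, 9, 14, 17, 13] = (0 15 9 16 14 4 10 6 12 8 7 1 11 18 13)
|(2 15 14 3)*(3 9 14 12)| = 4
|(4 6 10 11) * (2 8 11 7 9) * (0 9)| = 9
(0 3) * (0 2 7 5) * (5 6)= (0 3 2 7 6 5)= [3, 1, 7, 2, 4, 0, 5, 6]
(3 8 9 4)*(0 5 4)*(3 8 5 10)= (0 10 3 5 4 8 9)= [10, 1, 2, 5, 8, 4, 6, 7, 9, 0, 3]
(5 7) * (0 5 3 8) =(0 5 7 3 8) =[5, 1, 2, 8, 4, 7, 6, 3, 0]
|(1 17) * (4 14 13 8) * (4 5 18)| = 6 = |(1 17)(4 14 13 8 5 18)|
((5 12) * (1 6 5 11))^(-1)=(1 11 12 5 6)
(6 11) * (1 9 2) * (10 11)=(1 9 2)(6 10 11)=[0, 9, 1, 3, 4, 5, 10, 7, 8, 2, 11, 6]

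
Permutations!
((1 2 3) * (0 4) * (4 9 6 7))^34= ((0 9 6 7 4)(1 2 3))^34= (0 4 7 6 9)(1 2 3)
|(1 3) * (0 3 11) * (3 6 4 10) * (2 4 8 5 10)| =8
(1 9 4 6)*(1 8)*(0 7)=(0 7)(1 9 4 6 8)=[7, 9, 2, 3, 6, 5, 8, 0, 1, 4]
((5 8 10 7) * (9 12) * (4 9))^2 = ((4 9 12)(5 8 10 7))^2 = (4 12 9)(5 10)(7 8)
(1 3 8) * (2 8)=(1 3 2 8)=[0, 3, 8, 2, 4, 5, 6, 7, 1]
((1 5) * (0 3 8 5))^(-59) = (0 3 8 5 1) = ((0 3 8 5 1))^(-59)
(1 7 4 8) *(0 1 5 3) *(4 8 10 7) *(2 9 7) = (0 1 4 10 2 9 7 8 5 3) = [1, 4, 9, 0, 10, 3, 6, 8, 5, 7, 2]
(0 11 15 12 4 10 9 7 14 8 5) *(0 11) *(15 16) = (4 10 9 7 14 8 5 11 16 15 12) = [0, 1, 2, 3, 10, 11, 6, 14, 5, 7, 9, 16, 4, 13, 8, 12, 15]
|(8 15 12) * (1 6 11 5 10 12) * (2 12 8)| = 14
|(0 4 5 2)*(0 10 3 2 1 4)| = 3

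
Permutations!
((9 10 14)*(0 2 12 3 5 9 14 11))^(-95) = (14)(0 2 12 3 5 9 10 11)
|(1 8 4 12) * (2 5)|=4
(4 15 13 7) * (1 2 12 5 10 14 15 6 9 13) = (1 2 12 5 10 14 15)(4 6 9 13 7) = [0, 2, 12, 3, 6, 10, 9, 4, 8, 13, 14, 11, 5, 7, 15, 1]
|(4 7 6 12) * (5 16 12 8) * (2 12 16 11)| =|(16)(2 12 4 7 6 8 5 11)| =8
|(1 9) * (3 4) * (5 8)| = 2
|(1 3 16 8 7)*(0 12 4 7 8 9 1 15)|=20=|(0 12 4 7 15)(1 3 16 9)|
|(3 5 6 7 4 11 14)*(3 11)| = |(3 5 6 7 4)(11 14)| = 10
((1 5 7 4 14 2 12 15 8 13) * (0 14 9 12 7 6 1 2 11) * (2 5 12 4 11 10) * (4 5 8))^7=((0 14 10 2 7 11)(1 12 15 4 9 5 6)(8 13))^7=(15)(0 14 10 2 7 11)(8 13)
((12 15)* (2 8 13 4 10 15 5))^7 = ((2 8 13 4 10 15 12 5))^7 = (2 5 12 15 10 4 13 8)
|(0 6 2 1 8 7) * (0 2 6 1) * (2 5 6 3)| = 8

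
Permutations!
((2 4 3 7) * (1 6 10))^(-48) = (10)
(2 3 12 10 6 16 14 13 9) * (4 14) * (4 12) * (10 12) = (2 3 4 14 13 9)(6 16 10) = [0, 1, 3, 4, 14, 5, 16, 7, 8, 2, 6, 11, 12, 9, 13, 15, 10]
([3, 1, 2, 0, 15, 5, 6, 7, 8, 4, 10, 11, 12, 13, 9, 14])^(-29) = [3, 1, 2, 0, 9, 5, 6, 7, 8, 14, 10, 11, 12, 13, 15, 4]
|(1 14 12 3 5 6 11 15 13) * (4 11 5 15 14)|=8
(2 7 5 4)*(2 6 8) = (2 7 5 4 6 8) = [0, 1, 7, 3, 6, 4, 8, 5, 2]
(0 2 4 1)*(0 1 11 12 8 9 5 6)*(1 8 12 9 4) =(12)(0 2 1 8 4 11 9 5 6) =[2, 8, 1, 3, 11, 6, 0, 7, 4, 5, 10, 9, 12]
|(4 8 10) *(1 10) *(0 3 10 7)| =7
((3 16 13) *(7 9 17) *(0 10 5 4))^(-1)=((0 10 5 4)(3 16 13)(7 9 17))^(-1)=(0 4 5 10)(3 13 16)(7 17 9)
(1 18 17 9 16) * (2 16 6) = (1 18 17 9 6 2 16) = [0, 18, 16, 3, 4, 5, 2, 7, 8, 6, 10, 11, 12, 13, 14, 15, 1, 9, 17]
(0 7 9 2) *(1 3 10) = [7, 3, 0, 10, 4, 5, 6, 9, 8, 2, 1] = (0 7 9 2)(1 3 10)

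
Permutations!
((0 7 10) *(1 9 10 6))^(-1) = ((0 7 6 1 9 10))^(-1) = (0 10 9 1 6 7)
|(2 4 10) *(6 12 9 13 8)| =15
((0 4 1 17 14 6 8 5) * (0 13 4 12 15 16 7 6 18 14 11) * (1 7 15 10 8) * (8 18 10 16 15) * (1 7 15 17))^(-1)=(0 11 17 15 4 13 5 8 16 12)(6 7)(10 14 18)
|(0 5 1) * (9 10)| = |(0 5 1)(9 10)| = 6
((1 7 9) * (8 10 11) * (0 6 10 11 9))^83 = ((0 6 10 9 1 7)(8 11))^83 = (0 7 1 9 10 6)(8 11)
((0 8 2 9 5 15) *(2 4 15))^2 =((0 8 4 15)(2 9 5))^2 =(0 4)(2 5 9)(8 15)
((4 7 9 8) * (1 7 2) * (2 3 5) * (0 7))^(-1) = (0 1 2 5 3 4 8 9 7)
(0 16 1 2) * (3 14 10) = (0 16 1 2)(3 14 10) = [16, 2, 0, 14, 4, 5, 6, 7, 8, 9, 3, 11, 12, 13, 10, 15, 1]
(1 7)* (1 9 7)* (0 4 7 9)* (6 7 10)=(0 4 10 6 7)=[4, 1, 2, 3, 10, 5, 7, 0, 8, 9, 6]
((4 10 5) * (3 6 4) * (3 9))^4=((3 6 4 10 5 9))^4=(3 5 4)(6 9 10)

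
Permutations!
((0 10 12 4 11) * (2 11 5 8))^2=((0 10 12 4 5 8 2 11))^2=(0 12 5 2)(4 8 11 10)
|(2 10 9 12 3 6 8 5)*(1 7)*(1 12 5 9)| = |(1 7 12 3 6 8 9 5 2 10)| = 10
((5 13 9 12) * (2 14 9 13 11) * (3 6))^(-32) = ((2 14 9 12 5 11)(3 6))^(-32) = (2 5 9)(11 12 14)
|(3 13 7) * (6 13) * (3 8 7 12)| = |(3 6 13 12)(7 8)| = 4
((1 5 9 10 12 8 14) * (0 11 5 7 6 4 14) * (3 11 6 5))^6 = (0 5 6 9 4 10 14 12 1 8 7)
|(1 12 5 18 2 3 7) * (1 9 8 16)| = |(1 12 5 18 2 3 7 9 8 16)| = 10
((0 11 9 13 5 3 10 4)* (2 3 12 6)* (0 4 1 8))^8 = (0 3 5)(1 6 9)(2 13 8)(10 12 11)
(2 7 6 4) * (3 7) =[0, 1, 3, 7, 2, 5, 4, 6] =(2 3 7 6 4)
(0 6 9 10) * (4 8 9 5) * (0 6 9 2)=[9, 1, 0, 3, 8, 4, 5, 7, 2, 10, 6]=(0 9 10 6 5 4 8 2)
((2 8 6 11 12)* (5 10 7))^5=(12)(5 7 10)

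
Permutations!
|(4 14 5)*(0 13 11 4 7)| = |(0 13 11 4 14 5 7)| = 7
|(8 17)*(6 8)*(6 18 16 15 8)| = 5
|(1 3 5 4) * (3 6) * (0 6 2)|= 7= |(0 6 3 5 4 1 2)|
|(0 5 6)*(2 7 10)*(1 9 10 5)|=8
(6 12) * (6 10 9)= [0, 1, 2, 3, 4, 5, 12, 7, 8, 6, 9, 11, 10]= (6 12 10 9)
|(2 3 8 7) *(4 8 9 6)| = 7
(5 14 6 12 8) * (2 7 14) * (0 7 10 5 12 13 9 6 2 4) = (0 7 14 2 10 5 4)(6 13 9)(8 12) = [7, 1, 10, 3, 0, 4, 13, 14, 12, 6, 5, 11, 8, 9, 2]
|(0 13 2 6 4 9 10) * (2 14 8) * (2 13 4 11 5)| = 12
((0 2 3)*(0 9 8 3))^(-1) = (0 2)(3 8 9)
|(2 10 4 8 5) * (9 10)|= |(2 9 10 4 8 5)|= 6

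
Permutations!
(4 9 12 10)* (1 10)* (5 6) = (1 10 4 9 12)(5 6) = [0, 10, 2, 3, 9, 6, 5, 7, 8, 12, 4, 11, 1]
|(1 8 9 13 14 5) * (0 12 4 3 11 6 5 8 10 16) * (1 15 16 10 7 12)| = 44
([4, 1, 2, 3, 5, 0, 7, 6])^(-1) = (0 5 4)(6 7)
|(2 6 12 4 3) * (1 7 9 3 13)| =|(1 7 9 3 2 6 12 4 13)| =9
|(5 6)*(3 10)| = |(3 10)(5 6)| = 2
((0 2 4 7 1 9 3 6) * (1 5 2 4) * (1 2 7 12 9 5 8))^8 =((0 4 12 9 3 6)(1 5 7 8))^8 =(0 12 3)(4 9 6)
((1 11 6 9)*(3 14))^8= ((1 11 6 9)(3 14))^8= (14)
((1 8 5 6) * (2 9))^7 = ((1 8 5 6)(2 9))^7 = (1 6 5 8)(2 9)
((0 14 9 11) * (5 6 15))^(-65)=(0 11 9 14)(5 6 15)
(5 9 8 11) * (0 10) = [10, 1, 2, 3, 4, 9, 6, 7, 11, 8, 0, 5] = (0 10)(5 9 8 11)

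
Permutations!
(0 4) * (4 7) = (0 7 4) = [7, 1, 2, 3, 0, 5, 6, 4]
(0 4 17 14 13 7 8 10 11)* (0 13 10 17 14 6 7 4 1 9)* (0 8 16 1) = (1 9 8 17 6 7 16)(4 14 10 11 13) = [0, 9, 2, 3, 14, 5, 7, 16, 17, 8, 11, 13, 12, 4, 10, 15, 1, 6]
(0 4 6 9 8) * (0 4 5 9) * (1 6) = [5, 6, 2, 3, 1, 9, 0, 7, 4, 8] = (0 5 9 8 4 1 6)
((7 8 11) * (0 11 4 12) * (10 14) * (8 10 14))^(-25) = (14)(0 10 12 7 4 11 8)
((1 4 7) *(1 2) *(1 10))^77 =((1 4 7 2 10))^77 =(1 7 10 4 2)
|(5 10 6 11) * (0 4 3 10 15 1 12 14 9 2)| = |(0 4 3 10 6 11 5 15 1 12 14 9 2)| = 13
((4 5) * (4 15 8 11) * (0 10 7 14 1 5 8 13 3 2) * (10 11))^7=((0 11 4 8 10 7 14 1 5 15 13 3 2))^7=(0 1 11 5 4 15 8 13 10 3 7 2 14)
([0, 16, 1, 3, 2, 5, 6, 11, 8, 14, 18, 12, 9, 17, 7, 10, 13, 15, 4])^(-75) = (1 18 17)(2 10 13)(4 15 16)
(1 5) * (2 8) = [0, 5, 8, 3, 4, 1, 6, 7, 2] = (1 5)(2 8)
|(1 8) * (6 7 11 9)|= 4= |(1 8)(6 7 11 9)|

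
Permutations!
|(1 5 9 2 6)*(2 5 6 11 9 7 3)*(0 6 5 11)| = |(0 6 1 5 7 3 2)(9 11)| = 14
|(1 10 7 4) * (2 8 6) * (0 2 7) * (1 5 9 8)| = |(0 2 1 10)(4 5 9 8 6 7)| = 12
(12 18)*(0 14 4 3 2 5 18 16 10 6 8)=[14, 1, 5, 2, 3, 18, 8, 7, 0, 9, 6, 11, 16, 13, 4, 15, 10, 17, 12]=(0 14 4 3 2 5 18 12 16 10 6 8)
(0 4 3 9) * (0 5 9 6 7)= [4, 1, 2, 6, 3, 9, 7, 0, 8, 5]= (0 4 3 6 7)(5 9)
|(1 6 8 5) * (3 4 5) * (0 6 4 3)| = 3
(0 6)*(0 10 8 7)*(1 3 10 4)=(0 6 4 1 3 10 8 7)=[6, 3, 2, 10, 1, 5, 4, 0, 7, 9, 8]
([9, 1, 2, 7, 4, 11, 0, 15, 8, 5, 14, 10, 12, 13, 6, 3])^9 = (15)(0 5 10 6 9 11 14)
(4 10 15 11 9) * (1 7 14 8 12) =(1 7 14 8 12)(4 10 15 11 9) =[0, 7, 2, 3, 10, 5, 6, 14, 12, 4, 15, 9, 1, 13, 8, 11]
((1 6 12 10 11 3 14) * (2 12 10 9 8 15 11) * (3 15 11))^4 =(1 12 15 6 9 3 10 8 14 2 11)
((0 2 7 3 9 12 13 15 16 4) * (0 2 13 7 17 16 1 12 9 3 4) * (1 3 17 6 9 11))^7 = ((0 13 15 3 17 16)(1 12 7 4 2 6 9 11))^7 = (0 13 15 3 17 16)(1 11 9 6 2 4 7 12)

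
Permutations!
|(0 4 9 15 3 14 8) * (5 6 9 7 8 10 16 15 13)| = |(0 4 7 8)(3 14 10 16 15)(5 6 9 13)| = 20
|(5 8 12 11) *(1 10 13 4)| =|(1 10 13 4)(5 8 12 11)| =4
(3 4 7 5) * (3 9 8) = [0, 1, 2, 4, 7, 9, 6, 5, 3, 8] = (3 4 7 5 9 8)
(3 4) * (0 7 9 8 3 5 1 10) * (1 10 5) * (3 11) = (0 7 9 8 11 3 4 1 5 10) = [7, 5, 2, 4, 1, 10, 6, 9, 11, 8, 0, 3]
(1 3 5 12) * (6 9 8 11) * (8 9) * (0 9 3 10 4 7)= [9, 10, 2, 5, 7, 12, 8, 0, 11, 3, 4, 6, 1]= (0 9 3 5 12 1 10 4 7)(6 8 11)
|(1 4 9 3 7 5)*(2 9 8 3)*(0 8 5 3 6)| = 6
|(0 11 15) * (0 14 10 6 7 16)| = |(0 11 15 14 10 6 7 16)| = 8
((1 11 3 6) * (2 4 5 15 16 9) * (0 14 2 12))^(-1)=(0 12 9 16 15 5 4 2 14)(1 6 3 11)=((0 14 2 4 5 15 16 9 12)(1 11 3 6))^(-1)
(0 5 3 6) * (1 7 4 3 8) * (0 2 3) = [5, 7, 3, 6, 0, 8, 2, 4, 1] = (0 5 8 1 7 4)(2 3 6)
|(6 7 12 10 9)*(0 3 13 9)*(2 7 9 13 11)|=14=|(13)(0 3 11 2 7 12 10)(6 9)|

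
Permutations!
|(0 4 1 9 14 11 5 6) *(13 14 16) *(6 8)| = |(0 4 1 9 16 13 14 11 5 8 6)| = 11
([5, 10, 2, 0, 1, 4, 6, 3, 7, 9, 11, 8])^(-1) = (0 3 7 8 11 10 1 4 5)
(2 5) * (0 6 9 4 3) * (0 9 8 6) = (2 5)(3 9 4)(6 8) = [0, 1, 5, 9, 3, 2, 8, 7, 6, 4]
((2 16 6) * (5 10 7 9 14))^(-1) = ((2 16 6)(5 10 7 9 14))^(-1) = (2 6 16)(5 14 9 7 10)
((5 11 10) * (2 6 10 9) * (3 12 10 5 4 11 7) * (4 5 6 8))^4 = ((2 8 4 11 9)(3 12 10 5 7))^4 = (2 9 11 4 8)(3 7 5 10 12)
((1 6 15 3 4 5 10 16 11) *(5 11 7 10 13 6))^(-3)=((1 5 13 6 15 3 4 11)(7 10 16))^(-3)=(16)(1 3 13 11 15 5 4 6)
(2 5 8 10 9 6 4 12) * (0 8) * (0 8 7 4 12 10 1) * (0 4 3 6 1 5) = (0 7 3 6 12 2)(1 4 10 9)(5 8) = [7, 4, 0, 6, 10, 8, 12, 3, 5, 1, 9, 11, 2]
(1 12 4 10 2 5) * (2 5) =(1 12 4 10 5) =[0, 12, 2, 3, 10, 1, 6, 7, 8, 9, 5, 11, 4]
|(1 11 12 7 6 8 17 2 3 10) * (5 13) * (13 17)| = 12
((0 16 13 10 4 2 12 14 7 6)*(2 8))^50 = ((0 16 13 10 4 8 2 12 14 7 6))^50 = (0 2 16 12 13 14 10 7 4 6 8)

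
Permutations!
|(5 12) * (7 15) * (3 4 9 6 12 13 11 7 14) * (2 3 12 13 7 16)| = 40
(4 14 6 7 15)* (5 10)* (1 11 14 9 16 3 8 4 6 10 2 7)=(1 11 14 10 5 2 7 15 6)(3 8 4 9 16)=[0, 11, 7, 8, 9, 2, 1, 15, 4, 16, 5, 14, 12, 13, 10, 6, 3]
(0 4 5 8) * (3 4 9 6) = [9, 1, 2, 4, 5, 8, 3, 7, 0, 6] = (0 9 6 3 4 5 8)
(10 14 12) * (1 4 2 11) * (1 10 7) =[0, 4, 11, 3, 2, 5, 6, 1, 8, 9, 14, 10, 7, 13, 12] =(1 4 2 11 10 14 12 7)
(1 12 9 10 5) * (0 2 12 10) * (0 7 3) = (0 2 12 9 7 3)(1 10 5) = [2, 10, 12, 0, 4, 1, 6, 3, 8, 7, 5, 11, 9]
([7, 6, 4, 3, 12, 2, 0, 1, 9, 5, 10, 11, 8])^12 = (12)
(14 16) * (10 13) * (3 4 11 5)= (3 4 11 5)(10 13)(14 16)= [0, 1, 2, 4, 11, 3, 6, 7, 8, 9, 13, 5, 12, 10, 16, 15, 14]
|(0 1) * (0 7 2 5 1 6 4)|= |(0 6 4)(1 7 2 5)|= 12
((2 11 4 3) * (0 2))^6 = (0 2 11 4 3)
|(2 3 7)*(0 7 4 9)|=6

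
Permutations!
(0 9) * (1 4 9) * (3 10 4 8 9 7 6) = [1, 8, 2, 10, 7, 5, 3, 6, 9, 0, 4] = (0 1 8 9)(3 10 4 7 6)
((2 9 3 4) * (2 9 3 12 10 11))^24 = (2 9 11 4 10 3 12)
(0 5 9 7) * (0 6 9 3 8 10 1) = [5, 0, 2, 8, 4, 3, 9, 6, 10, 7, 1] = (0 5 3 8 10 1)(6 9 7)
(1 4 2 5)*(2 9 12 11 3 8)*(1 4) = (2 5 4 9 12 11 3 8) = [0, 1, 5, 8, 9, 4, 6, 7, 2, 12, 10, 3, 11]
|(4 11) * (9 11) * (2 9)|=4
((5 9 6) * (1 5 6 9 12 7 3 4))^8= (1 12 3)(4 5 7)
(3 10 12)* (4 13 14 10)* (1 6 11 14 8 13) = (1 6 11 14 10 12 3 4)(8 13) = [0, 6, 2, 4, 1, 5, 11, 7, 13, 9, 12, 14, 3, 8, 10]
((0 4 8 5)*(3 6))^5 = ((0 4 8 5)(3 6))^5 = (0 4 8 5)(3 6)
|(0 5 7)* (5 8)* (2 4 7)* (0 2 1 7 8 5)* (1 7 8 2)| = 10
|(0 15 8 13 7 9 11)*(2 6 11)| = |(0 15 8 13 7 9 2 6 11)| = 9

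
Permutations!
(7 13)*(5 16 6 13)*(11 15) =[0, 1, 2, 3, 4, 16, 13, 5, 8, 9, 10, 15, 12, 7, 14, 11, 6] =(5 16 6 13 7)(11 15)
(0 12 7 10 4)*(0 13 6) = [12, 1, 2, 3, 13, 5, 0, 10, 8, 9, 4, 11, 7, 6] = (0 12 7 10 4 13 6)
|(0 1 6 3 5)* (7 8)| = |(0 1 6 3 5)(7 8)| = 10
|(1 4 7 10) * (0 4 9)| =6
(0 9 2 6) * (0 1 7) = (0 9 2 6 1 7) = [9, 7, 6, 3, 4, 5, 1, 0, 8, 2]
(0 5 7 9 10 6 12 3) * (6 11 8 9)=[5, 1, 2, 0, 4, 7, 12, 6, 9, 10, 11, 8, 3]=(0 5 7 6 12 3)(8 9 10 11)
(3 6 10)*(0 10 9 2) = (0 10 3 6 9 2) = [10, 1, 0, 6, 4, 5, 9, 7, 8, 2, 3]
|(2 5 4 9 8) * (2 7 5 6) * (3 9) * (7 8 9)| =4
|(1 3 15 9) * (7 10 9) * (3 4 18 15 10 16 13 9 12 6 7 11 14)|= |(1 4 18 15 11 14 3 10 12 6 7 16 13 9)|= 14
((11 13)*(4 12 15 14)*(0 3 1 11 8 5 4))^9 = (0 15 4 8 11 3 14 12 5 13 1)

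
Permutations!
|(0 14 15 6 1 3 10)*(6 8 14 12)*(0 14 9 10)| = 5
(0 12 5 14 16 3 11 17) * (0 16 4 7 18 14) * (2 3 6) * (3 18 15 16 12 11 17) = (0 11 3 17 12 5)(2 18 14 4 7 15 16 6) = [11, 1, 18, 17, 7, 0, 2, 15, 8, 9, 10, 3, 5, 13, 4, 16, 6, 12, 14]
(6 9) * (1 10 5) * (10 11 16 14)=(1 11 16 14 10 5)(6 9)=[0, 11, 2, 3, 4, 1, 9, 7, 8, 6, 5, 16, 12, 13, 10, 15, 14]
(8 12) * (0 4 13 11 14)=[4, 1, 2, 3, 13, 5, 6, 7, 12, 9, 10, 14, 8, 11, 0]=(0 4 13 11 14)(8 12)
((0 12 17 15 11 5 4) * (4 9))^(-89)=(0 4 9 5 11 15 17 12)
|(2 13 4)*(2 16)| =4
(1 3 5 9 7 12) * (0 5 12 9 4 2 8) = (0 5 4 2 8)(1 3 12)(7 9) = [5, 3, 8, 12, 2, 4, 6, 9, 0, 7, 10, 11, 1]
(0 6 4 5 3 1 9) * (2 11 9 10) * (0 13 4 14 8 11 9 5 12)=[6, 10, 9, 1, 12, 3, 14, 7, 11, 13, 2, 5, 0, 4, 8]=(0 6 14 8 11 5 3 1 10 2 9 13 4 12)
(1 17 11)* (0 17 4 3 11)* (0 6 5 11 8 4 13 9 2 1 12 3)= (0 17 6 5 11 12 3 8 4)(1 13 9 2)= [17, 13, 1, 8, 0, 11, 5, 7, 4, 2, 10, 12, 3, 9, 14, 15, 16, 6]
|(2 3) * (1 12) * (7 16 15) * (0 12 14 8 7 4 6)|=|(0 12 1 14 8 7 16 15 4 6)(2 3)|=10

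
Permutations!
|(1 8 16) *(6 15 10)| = 3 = |(1 8 16)(6 15 10)|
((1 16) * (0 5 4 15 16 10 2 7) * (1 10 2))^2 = (0 4 16 1 7 5 15 10 2)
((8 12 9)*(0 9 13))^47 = (0 8 13 9 12)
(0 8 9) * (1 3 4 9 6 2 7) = (0 8 6 2 7 1 3 4 9) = [8, 3, 7, 4, 9, 5, 2, 1, 6, 0]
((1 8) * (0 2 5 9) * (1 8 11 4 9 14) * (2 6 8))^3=(0 2 1 9 8 14 4 6 5 11)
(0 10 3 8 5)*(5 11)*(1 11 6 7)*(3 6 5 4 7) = [10, 11, 2, 8, 7, 0, 3, 1, 5, 9, 6, 4] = (0 10 6 3 8 5)(1 11 4 7)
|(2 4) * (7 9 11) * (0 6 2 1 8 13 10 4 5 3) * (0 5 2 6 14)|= |(0 14)(1 8 13 10 4)(3 5)(7 9 11)|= 30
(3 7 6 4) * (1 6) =(1 6 4 3 7) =[0, 6, 2, 7, 3, 5, 4, 1]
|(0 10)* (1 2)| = |(0 10)(1 2)| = 2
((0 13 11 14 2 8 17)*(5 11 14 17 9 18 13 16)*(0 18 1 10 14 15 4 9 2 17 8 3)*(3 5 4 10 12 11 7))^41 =((0 16 4 9 1 12 11 8 2 5 7 3)(10 14 17 18 13 15))^41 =(0 12 7 9 2 16 11 3 1 5 4 8)(10 15 13 18 17 14)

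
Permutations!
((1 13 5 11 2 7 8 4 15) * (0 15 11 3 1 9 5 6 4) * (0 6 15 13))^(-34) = ((0 13 15 9 5 3 1)(2 7 8 6 4 11))^(-34) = (0 13 15 9 5 3 1)(2 8 4)(6 11 7)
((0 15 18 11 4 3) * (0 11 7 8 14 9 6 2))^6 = (0 9 7)(2 14 18)(6 8 15)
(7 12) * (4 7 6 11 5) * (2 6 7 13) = (2 6 11 5 4 13)(7 12) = [0, 1, 6, 3, 13, 4, 11, 12, 8, 9, 10, 5, 7, 2]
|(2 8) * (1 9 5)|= |(1 9 5)(2 8)|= 6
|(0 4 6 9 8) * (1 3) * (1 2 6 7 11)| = 10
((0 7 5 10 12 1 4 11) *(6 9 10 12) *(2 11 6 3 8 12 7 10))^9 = (0 2 6 1 8 10 11 9 4 12 3)(5 7)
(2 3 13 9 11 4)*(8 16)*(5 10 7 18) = [0, 1, 3, 13, 2, 10, 6, 18, 16, 11, 7, 4, 12, 9, 14, 15, 8, 17, 5] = (2 3 13 9 11 4)(5 10 7 18)(8 16)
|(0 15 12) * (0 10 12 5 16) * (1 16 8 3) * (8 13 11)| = |(0 15 5 13 11 8 3 1 16)(10 12)| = 18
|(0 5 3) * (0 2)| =4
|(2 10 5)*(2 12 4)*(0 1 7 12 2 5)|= |(0 1 7 12 4 5 2 10)|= 8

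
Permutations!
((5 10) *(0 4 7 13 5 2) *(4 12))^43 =((0 12 4 7 13 5 10 2))^43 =(0 7 10 12 13 2 4 5)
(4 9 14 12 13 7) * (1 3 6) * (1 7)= (1 3 6 7 4 9 14 12 13)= [0, 3, 2, 6, 9, 5, 7, 4, 8, 14, 10, 11, 13, 1, 12]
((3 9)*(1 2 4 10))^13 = ((1 2 4 10)(3 9))^13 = (1 2 4 10)(3 9)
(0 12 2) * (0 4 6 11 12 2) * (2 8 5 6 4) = (0 8 5 6 11 12) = [8, 1, 2, 3, 4, 6, 11, 7, 5, 9, 10, 12, 0]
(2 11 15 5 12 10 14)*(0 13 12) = [13, 1, 11, 3, 4, 0, 6, 7, 8, 9, 14, 15, 10, 12, 2, 5] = (0 13 12 10 14 2 11 15 5)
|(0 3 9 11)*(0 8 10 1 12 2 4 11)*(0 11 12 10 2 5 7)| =10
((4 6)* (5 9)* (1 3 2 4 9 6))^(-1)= ((1 3 2 4)(5 6 9))^(-1)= (1 4 2 3)(5 9 6)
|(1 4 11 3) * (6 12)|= |(1 4 11 3)(6 12)|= 4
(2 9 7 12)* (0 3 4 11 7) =(0 3 4 11 7 12 2 9) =[3, 1, 9, 4, 11, 5, 6, 12, 8, 0, 10, 7, 2]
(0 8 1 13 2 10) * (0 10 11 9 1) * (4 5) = (0 8)(1 13 2 11 9)(4 5) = [8, 13, 11, 3, 5, 4, 6, 7, 0, 1, 10, 9, 12, 2]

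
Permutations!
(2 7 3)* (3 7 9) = [0, 1, 9, 2, 4, 5, 6, 7, 8, 3] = (2 9 3)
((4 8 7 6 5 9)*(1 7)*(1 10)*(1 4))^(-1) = (1 9 5 6 7)(4 10 8)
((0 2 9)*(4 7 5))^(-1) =((0 2 9)(4 7 5))^(-1) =(0 9 2)(4 5 7)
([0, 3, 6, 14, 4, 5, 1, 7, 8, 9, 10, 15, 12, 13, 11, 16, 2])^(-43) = [0, 16, 11, 2, 4, 5, 15, 7, 8, 9, 10, 1, 12, 13, 6, 3, 14]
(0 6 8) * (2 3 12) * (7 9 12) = [6, 1, 3, 7, 4, 5, 8, 9, 0, 12, 10, 11, 2] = (0 6 8)(2 3 7 9 12)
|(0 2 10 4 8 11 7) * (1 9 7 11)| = |(11)(0 2 10 4 8 1 9 7)| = 8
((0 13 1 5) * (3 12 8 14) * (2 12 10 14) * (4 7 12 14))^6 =(0 1)(2 12 4 3)(5 13)(7 10 14 8)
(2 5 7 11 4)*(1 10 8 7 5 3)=(1 10 8 7 11 4 2 3)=[0, 10, 3, 1, 2, 5, 6, 11, 7, 9, 8, 4]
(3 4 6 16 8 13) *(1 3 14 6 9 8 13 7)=(1 3 4 9 8 7)(6 16 13 14)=[0, 3, 2, 4, 9, 5, 16, 1, 7, 8, 10, 11, 12, 14, 6, 15, 13]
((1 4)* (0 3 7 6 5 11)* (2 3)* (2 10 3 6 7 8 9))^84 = ((0 10 3 8 9 2 6 5 11)(1 4))^84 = (0 8 6)(2 11 3)(5 10 9)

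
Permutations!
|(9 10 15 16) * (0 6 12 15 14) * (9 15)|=6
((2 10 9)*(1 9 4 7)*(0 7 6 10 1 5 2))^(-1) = (0 9 1 2 5 7)(4 10 6)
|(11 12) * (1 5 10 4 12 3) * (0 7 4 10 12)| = |(0 7 4)(1 5 12 11 3)| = 15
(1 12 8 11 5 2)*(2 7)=(1 12 8 11 5 7 2)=[0, 12, 1, 3, 4, 7, 6, 2, 11, 9, 10, 5, 8]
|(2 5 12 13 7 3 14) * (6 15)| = 14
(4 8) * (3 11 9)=(3 11 9)(4 8)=[0, 1, 2, 11, 8, 5, 6, 7, 4, 3, 10, 9]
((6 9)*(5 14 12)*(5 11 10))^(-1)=((5 14 12 11 10)(6 9))^(-1)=(5 10 11 12 14)(6 9)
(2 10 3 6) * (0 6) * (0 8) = [6, 1, 10, 8, 4, 5, 2, 7, 0, 9, 3] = (0 6 2 10 3 8)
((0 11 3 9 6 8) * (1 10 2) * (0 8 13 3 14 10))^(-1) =(0 1 2 10 14 11)(3 13 6 9)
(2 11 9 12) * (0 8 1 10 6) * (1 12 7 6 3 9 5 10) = [8, 1, 11, 9, 4, 10, 0, 6, 12, 7, 3, 5, 2] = (0 8 12 2 11 5 10 3 9 7 6)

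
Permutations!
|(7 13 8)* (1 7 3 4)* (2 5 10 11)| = 12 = |(1 7 13 8 3 4)(2 5 10 11)|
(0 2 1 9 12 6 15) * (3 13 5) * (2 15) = [15, 9, 1, 13, 4, 3, 2, 7, 8, 12, 10, 11, 6, 5, 14, 0] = (0 15)(1 9 12 6 2)(3 13 5)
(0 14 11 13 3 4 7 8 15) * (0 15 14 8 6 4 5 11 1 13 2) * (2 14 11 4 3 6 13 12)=(15)(0 8 11 14 1 12 2)(3 5 4 7 13 6)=[8, 12, 0, 5, 7, 4, 3, 13, 11, 9, 10, 14, 2, 6, 1, 15]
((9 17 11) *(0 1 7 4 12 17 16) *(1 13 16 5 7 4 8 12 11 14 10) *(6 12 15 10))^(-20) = (17)(0 13 16)(1 15 7 9 4 10 8 5 11)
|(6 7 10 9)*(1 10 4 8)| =|(1 10 9 6 7 4 8)| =7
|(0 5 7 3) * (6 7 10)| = |(0 5 10 6 7 3)| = 6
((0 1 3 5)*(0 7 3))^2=(3 7 5)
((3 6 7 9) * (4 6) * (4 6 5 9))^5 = (3 9 5 4 7 6)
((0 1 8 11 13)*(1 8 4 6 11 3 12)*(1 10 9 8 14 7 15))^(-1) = (0 13 11 6 4 1 15 7 14)(3 8 9 10 12)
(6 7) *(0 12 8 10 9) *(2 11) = (0 12 8 10 9)(2 11)(6 7) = [12, 1, 11, 3, 4, 5, 7, 6, 10, 0, 9, 2, 8]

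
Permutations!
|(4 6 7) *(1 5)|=|(1 5)(4 6 7)|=6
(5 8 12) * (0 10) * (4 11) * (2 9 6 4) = [10, 1, 9, 3, 11, 8, 4, 7, 12, 6, 0, 2, 5] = (0 10)(2 9 6 4 11)(5 8 12)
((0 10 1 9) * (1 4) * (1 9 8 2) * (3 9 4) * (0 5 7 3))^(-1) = ((0 10)(1 8 2)(3 9 5 7))^(-1) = (0 10)(1 2 8)(3 7 5 9)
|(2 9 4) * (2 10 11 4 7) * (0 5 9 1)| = 6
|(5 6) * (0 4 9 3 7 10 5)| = 8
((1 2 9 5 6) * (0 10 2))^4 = (0 5 10 6 2 1 9)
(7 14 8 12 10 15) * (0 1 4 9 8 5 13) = (0 1 4 9 8 12 10 15 7 14 5 13) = [1, 4, 2, 3, 9, 13, 6, 14, 12, 8, 15, 11, 10, 0, 5, 7]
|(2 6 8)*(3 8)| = |(2 6 3 8)| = 4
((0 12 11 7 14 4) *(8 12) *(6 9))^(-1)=(0 4 14 7 11 12 8)(6 9)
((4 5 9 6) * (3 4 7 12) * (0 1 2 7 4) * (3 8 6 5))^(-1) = (0 3 4 6 8 12 7 2 1)(5 9)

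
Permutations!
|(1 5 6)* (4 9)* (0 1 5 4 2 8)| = 6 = |(0 1 4 9 2 8)(5 6)|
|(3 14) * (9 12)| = 2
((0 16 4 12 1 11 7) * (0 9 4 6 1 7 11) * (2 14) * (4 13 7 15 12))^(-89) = ((0 16 6 1)(2 14)(7 9 13)(12 15))^(-89) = (0 1 6 16)(2 14)(7 9 13)(12 15)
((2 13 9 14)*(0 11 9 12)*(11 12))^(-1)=((0 12)(2 13 11 9 14))^(-1)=(0 12)(2 14 9 11 13)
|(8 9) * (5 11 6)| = |(5 11 6)(8 9)| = 6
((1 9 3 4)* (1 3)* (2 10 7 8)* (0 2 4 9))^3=(0 7 3)(1 10 4)(2 8 9)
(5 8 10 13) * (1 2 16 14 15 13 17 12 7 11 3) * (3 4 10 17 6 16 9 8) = (1 2 9 8 17 12 7 11 4 10 6 16 14 15 13 5 3) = [0, 2, 9, 1, 10, 3, 16, 11, 17, 8, 6, 4, 7, 5, 15, 13, 14, 12]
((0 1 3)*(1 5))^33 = (0 5 1 3)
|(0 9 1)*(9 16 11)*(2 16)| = |(0 2 16 11 9 1)| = 6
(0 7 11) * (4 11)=[7, 1, 2, 3, 11, 5, 6, 4, 8, 9, 10, 0]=(0 7 4 11)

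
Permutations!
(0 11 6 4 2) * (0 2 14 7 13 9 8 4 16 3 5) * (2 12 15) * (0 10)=(0 11 6 16 3 5 10)(2 12 15)(4 14 7 13 9 8)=[11, 1, 12, 5, 14, 10, 16, 13, 4, 8, 0, 6, 15, 9, 7, 2, 3]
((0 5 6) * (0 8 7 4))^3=((0 5 6 8 7 4))^3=(0 8)(4 6)(5 7)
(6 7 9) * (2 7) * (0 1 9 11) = (0 1 9 6 2 7 11) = [1, 9, 7, 3, 4, 5, 2, 11, 8, 6, 10, 0]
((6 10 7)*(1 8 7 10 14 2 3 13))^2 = (1 7 14 3)(2 13 8 6)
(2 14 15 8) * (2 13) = (2 14 15 8 13) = [0, 1, 14, 3, 4, 5, 6, 7, 13, 9, 10, 11, 12, 2, 15, 8]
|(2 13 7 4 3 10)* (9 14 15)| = 6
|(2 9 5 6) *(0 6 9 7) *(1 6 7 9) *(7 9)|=7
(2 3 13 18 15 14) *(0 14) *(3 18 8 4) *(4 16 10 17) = (0 14 2 18 15)(3 13 8 16 10 17 4) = [14, 1, 18, 13, 3, 5, 6, 7, 16, 9, 17, 11, 12, 8, 2, 0, 10, 4, 15]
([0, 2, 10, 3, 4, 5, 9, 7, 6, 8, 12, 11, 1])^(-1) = [0, 12, 1, 3, 4, 5, 8, 7, 9, 6, 2, 11, 10]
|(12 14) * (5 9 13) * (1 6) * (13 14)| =10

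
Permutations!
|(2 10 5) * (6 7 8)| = |(2 10 5)(6 7 8)| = 3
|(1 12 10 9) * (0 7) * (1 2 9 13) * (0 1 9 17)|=|(0 7 1 12 10 13 9 2 17)|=9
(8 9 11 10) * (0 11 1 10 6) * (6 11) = (11)(0 6)(1 10 8 9) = [6, 10, 2, 3, 4, 5, 0, 7, 9, 1, 8, 11]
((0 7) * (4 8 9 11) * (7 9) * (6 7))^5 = (0 6 4 9 7 8 11) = ((0 9 11 4 8 6 7))^5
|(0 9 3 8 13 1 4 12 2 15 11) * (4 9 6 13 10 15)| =30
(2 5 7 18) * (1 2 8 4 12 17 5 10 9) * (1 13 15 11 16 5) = [0, 2, 10, 3, 12, 7, 6, 18, 4, 13, 9, 16, 17, 15, 14, 11, 5, 1, 8] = (1 2 10 9 13 15 11 16 5 7 18 8 4 12 17)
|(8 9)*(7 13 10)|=6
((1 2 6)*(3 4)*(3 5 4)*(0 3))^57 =((0 3)(1 2 6)(4 5))^57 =(6)(0 3)(4 5)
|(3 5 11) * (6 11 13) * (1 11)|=6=|(1 11 3 5 13 6)|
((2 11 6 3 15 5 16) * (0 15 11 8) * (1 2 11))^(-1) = (0 8 2 1 3 6 11 16 5 15)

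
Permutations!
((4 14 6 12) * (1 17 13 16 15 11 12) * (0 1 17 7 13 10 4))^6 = (0 11 16 7)(1 12 15 13)(4 14 6 17 10)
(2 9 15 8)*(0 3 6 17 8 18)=(0 3 6 17 8 2 9 15 18)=[3, 1, 9, 6, 4, 5, 17, 7, 2, 15, 10, 11, 12, 13, 14, 18, 16, 8, 0]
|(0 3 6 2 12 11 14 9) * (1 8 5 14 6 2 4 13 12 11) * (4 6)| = |(0 3 2 11 4 13 12 1 8 5 14 9)| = 12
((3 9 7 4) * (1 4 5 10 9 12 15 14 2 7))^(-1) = ((1 4 3 12 15 14 2 7 5 10 9))^(-1) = (1 9 10 5 7 2 14 15 12 3 4)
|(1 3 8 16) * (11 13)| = |(1 3 8 16)(11 13)| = 4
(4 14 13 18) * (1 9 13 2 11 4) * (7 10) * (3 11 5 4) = (1 9 13 18)(2 5 4 14)(3 11)(7 10) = [0, 9, 5, 11, 14, 4, 6, 10, 8, 13, 7, 3, 12, 18, 2, 15, 16, 17, 1]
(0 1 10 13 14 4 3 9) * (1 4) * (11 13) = (0 4 3 9)(1 10 11 13 14) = [4, 10, 2, 9, 3, 5, 6, 7, 8, 0, 11, 13, 12, 14, 1]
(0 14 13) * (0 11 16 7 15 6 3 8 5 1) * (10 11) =(0 14 13 10 11 16 7 15 6 3 8 5 1) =[14, 0, 2, 8, 4, 1, 3, 15, 5, 9, 11, 16, 12, 10, 13, 6, 7]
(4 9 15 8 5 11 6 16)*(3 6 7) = (3 6 16 4 9 15 8 5 11 7) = [0, 1, 2, 6, 9, 11, 16, 3, 5, 15, 10, 7, 12, 13, 14, 8, 4]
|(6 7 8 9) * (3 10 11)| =|(3 10 11)(6 7 8 9)| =12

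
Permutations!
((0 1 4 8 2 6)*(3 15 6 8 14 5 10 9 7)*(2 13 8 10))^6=((0 1 4 14 5 2 10 9 7 3 15 6)(8 13))^6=(0 10)(1 9)(2 6)(3 14)(4 7)(5 15)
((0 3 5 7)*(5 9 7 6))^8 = (9)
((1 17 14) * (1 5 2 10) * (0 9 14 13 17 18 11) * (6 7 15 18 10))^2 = (0 14 2 7 18)(5 6 15 11 9)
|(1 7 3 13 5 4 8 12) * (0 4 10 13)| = 21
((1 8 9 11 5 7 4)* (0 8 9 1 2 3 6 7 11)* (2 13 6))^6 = ((0 8 1 9)(2 3)(4 13 6 7)(5 11))^6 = (0 1)(4 6)(7 13)(8 9)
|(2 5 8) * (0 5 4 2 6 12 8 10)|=6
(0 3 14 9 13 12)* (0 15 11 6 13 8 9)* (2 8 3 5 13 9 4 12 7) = (0 5 13 7 2 8 4 12 15 11 6 9 3 14) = [5, 1, 8, 14, 12, 13, 9, 2, 4, 3, 10, 6, 15, 7, 0, 11]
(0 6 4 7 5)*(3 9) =(0 6 4 7 5)(3 9) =[6, 1, 2, 9, 7, 0, 4, 5, 8, 3]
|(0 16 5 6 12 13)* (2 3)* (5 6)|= |(0 16 6 12 13)(2 3)|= 10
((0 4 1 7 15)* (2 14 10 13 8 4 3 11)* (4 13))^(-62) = (0 7 4 14 11)(1 10 2 3 15)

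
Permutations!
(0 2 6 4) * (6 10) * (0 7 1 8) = (0 2 10 6 4 7 1 8) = [2, 8, 10, 3, 7, 5, 4, 1, 0, 9, 6]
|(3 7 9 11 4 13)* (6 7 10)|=|(3 10 6 7 9 11 4 13)|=8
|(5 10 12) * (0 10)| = |(0 10 12 5)| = 4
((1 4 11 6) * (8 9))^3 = ((1 4 11 6)(8 9))^3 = (1 6 11 4)(8 9)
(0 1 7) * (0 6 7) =(0 1)(6 7) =[1, 0, 2, 3, 4, 5, 7, 6]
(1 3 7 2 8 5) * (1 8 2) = (1 3 7)(5 8) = [0, 3, 2, 7, 4, 8, 6, 1, 5]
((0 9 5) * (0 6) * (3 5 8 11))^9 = ((0 9 8 11 3 5 6))^9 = (0 8 3 6 9 11 5)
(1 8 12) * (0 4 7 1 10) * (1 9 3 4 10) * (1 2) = [10, 8, 1, 4, 7, 5, 6, 9, 12, 3, 0, 11, 2] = (0 10)(1 8 12 2)(3 4 7 9)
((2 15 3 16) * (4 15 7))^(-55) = (2 16 3 15 4 7)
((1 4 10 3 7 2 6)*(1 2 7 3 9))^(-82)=((1 4 10 9)(2 6))^(-82)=(1 10)(4 9)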